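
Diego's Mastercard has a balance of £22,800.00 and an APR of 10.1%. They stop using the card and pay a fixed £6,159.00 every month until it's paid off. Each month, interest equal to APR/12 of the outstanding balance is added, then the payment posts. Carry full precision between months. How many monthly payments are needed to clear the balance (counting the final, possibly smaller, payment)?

Monthly rate r = 10.1%/12 = 0.841667% = 0.00841667.
Recurrence: B ← B·(1+r) − £6,159.00.
Month 1: interest £191.90; balance after payment £16,832.90.
Month 2: interest £141.68; balance after payment £10,815.58.
Month 3: interest £91.03; balance after payment £4,747.61.
Month 4: interest £39.96; balance after payment £0.00.

4 months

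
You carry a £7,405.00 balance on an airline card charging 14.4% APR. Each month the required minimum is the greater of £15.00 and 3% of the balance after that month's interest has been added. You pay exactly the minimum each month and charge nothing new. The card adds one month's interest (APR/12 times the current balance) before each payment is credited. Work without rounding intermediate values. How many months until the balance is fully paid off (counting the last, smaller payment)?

Monthly rate r = 14.4%/12 = 1.2% = 0.012.
While 3% of the post-interest balance exceeds £15.00, each month B ← (B·(1+r))·(1 − 0.03), i.e. B shrinks by the factor (1+r)·0.97 = 0.98164.
This holds for months 1–147. Entering month 148 the balance is £485.85; 3% of the post-interest balance is now below £15.00, so the flat £15.00 minimum applies from here.
From month 148 a fixed £15.00 at rate r clears £485.85 in 42 more payments. Total: 147 + 42 = 189 months.

189 months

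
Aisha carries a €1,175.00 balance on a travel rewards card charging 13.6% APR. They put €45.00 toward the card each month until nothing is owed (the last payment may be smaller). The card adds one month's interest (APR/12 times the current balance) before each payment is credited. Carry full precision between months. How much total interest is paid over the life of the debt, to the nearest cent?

Monthly rate r = 13.6%/12 = 1.13333% = 0.0113333.
Payoff takes n = ⌈−ln(1 − rB₀/P)/ln(1+r)⌉ = ⌈31.134⌉ = 32 payments; the last is €6.08.
Total paid = 31·€45.00 + €6.08 = €1,401.08.
Total interest = total paid − principal = €1,401.08 − €1,175.00 = €226.08.

€226.08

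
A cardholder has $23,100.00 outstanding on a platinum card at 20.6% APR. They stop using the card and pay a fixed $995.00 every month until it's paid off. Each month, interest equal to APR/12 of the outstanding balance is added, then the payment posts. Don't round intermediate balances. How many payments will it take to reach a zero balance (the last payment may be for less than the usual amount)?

Monthly rate r = 20.6%/12 = 1.71667% = 0.0171667.
Recurrence: B ← B·(1+r) − $995.00.
Month 1: interest $396.55; balance after payment $22,501.55.
Month 2: interest $386.28; balance after payment $21,892.83.
Closed form: n = −ln(1 − rB₀/P)/ln(1+r) = −ln(0.60146)/ln(1.01717) ≈ 29.869, so the balance reaches zero during payment 30.

30 payments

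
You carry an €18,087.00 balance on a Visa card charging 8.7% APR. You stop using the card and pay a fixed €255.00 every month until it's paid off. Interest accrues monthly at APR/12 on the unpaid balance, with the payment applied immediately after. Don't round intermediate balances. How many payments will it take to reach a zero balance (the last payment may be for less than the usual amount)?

100 payments

Monthly rate r = 8.7%/12 = 0.725% = 0.00725.
Recurrence: B ← B·(1+r) − €255.00.
Month 1: interest €131.13; balance after payment €17,963.13.
Month 2: interest €130.23; balance after payment €17,838.36.
Closed form: n = −ln(1 − rB₀/P)/ln(1+r) = −ln(0.48576)/ln(1.00725) ≈ 99.952, so the balance reaches zero during payment 100.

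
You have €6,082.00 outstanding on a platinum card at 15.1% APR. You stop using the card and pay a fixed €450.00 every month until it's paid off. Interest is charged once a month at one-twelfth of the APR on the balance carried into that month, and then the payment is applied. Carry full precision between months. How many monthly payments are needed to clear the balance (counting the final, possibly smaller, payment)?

Monthly rate r = 15.1%/12 = 1.25833% = 0.0125833.
Recurrence: B ← B·(1+r) − €450.00.
Month 1: interest €76.53; balance after payment €5,708.53.
Month 2: interest €71.83; balance after payment €5,330.36.
Closed form: n = −ln(1 − rB₀/P)/ln(1+r) = −ln(0.82993)/ln(1.01258) ≈ 14.907, so the balance reaches zero during payment 15.

15 payments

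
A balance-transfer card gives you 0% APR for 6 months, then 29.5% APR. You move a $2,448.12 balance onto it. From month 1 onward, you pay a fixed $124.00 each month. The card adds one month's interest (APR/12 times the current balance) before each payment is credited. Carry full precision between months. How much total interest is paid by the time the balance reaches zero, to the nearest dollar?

$401

Promo months 1–6 at r₀ = 0%/12 = 0; months 7+ at r₁ = 29.5%/12 = 0.0245833.
After month 6 (no interest yet): B = $2,448.12 − 6·$124.00 = $1,704.12.
Then at r₁ with $124.00/mo: n₂ = −ln(1 − r₁·B/P)/ln(1+r₁) ≈ 16.98 → 17 more payments.
Total paid = 22·$124.00 + $120.95 = $2,848.95; interest = $2,848.95 − $2,448.12 = $400.83.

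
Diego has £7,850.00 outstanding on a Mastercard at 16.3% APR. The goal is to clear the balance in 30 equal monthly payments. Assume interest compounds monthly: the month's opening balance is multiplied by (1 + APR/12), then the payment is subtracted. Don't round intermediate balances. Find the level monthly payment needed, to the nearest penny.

Monthly rate r = 16.3%/12 = 1.35833% = 0.0135833.
Level-payment amortization: P = B₀·r / (1 − (1+r)^(−n)) = 7850.00·0.0135833 / (1 − 1.01358^(−30)).
Denominator 1 − (1+r)^(−30) = 0.332861231.
P = 106.629 / 0.332861231 ≈ 320.34.

£320.34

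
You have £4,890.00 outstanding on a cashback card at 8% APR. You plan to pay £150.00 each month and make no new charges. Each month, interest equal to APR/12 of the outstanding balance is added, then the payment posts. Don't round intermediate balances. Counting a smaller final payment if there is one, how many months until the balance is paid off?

Monthly rate r = 8%/12 = 0.666667% = 0.00666667.
Recurrence: B ← B·(1+r) − £150.00.
Month 1: interest £32.60; balance after payment £4,772.60.
Month 2: interest £31.82; balance after payment £4,654.42.
Closed form: n = −ln(1 − rB₀/P)/ln(1+r) = −ln(0.78267)/ln(1.00667) ≈ 36.880, so the balance reaches zero during payment 37.

37 months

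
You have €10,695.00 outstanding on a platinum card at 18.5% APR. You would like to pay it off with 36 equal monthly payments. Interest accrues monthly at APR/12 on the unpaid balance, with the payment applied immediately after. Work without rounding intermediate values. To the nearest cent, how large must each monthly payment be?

€389.34

Monthly rate r = 18.5%/12 = 1.54167% = 0.0154167.
Level-payment amortization: P = B₀·r / (1 − (1+r)^(−n)) = 10695.00·0.0154167 / (1 − 1.01542^(−36)).
Denominator 1 − (1+r)^(−36) = 0.423491585.
P = 164.881 / 0.423491585 ≈ 389.34.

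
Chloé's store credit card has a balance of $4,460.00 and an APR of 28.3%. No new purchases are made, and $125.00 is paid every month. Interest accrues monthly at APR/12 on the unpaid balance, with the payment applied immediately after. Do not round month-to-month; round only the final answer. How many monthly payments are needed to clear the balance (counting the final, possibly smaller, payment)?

80 months

Monthly rate r = 28.3%/12 = 2.35833% = 0.0235833.
Recurrence: B ← B·(1+r) − $125.00.
Month 1: interest $105.18; balance after payment $4,440.18.
Month 2: interest $104.71; balance after payment $4,419.90.
Closed form: n = −ln(1 − rB₀/P)/ln(1+r) = −ln(0.15855)/ln(1.02358) ≈ 79.011, so the balance reaches zero during payment 80.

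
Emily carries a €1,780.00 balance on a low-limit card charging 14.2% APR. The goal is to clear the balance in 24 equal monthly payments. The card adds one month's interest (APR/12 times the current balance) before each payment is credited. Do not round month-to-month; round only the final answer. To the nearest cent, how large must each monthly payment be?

€85.63

Monthly rate r = 14.2%/12 = 1.18333% = 0.0118333.
Level-payment amortization: P = B₀·r / (1 − (1+r)^(−n)) = 1780.00·0.0118333 / (1 − 1.01183^(−24)).
Denominator 1 − (1+r)^(−24) = 0.245977301.
P = 21.0633 / 0.245977301 ≈ 85.63.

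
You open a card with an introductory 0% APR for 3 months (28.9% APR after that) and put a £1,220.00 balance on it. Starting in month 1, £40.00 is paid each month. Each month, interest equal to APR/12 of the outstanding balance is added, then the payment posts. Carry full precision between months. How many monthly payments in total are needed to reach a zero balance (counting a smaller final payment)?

49 payments

Promo months 1–3 at r₀ = 0%/12 = 0; months 4+ at r₁ = 28.9%/12 = 0.0240833.
After month 3 (no interest yet): B = £1,220.00 − 3·£40.00 = £1,100.00.
Then at r₁ with £40.00/mo: n₂ = −ln(1 − r₁·B/P)/ln(1+r₁) ≈ 45.62 → 46 more payments.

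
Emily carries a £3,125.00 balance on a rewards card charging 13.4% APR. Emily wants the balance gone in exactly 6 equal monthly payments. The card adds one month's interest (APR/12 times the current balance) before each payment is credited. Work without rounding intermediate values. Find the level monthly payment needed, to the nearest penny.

£541.38

Monthly rate r = 13.4%/12 = 1.11667% = 0.0111667.
Level-payment amortization: P = B₀·r / (1 − (1+r)^(−n)) = 3125.00·0.0111667 / (1 − 1.01117^(−6)).
Denominator 1 − (1+r)^(−6) = 0.064457476.
P = 34.8958 / 0.064457476 ≈ 541.38.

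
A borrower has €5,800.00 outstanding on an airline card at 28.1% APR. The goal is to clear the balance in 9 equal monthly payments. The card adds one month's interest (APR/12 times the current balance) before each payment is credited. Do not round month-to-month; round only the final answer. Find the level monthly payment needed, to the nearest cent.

€722.23

Monthly rate r = 28.1%/12 = 2.34167% = 0.0234167.
Level-payment amortization: P = B₀·r / (1 − (1+r)^(−n)) = 5800.00·0.0234167 / (1 − 1.02342^(−9)).
Denominator 1 − (1+r)^(−9) = 0.188053092.
P = 135.817 / 0.188053092 ≈ 722.23.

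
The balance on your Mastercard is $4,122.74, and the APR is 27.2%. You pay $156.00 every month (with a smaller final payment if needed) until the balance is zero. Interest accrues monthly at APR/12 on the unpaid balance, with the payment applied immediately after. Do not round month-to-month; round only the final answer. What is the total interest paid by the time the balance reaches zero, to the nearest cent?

Monthly rate r = 27.2%/12 = 2.26667% = 0.0226667.
Payoff takes n = ⌈−ln(1 − rB₀/P)/ln(1+r)⌉ = ⌈40.773⌉ = 41 payments; the last is $120.90.
Total paid = 40·$156.00 + $120.90 = $6,360.90.
Total interest = total paid − principal = $6,360.90 − $4,122.74 = $2,238.16.

$2,238.16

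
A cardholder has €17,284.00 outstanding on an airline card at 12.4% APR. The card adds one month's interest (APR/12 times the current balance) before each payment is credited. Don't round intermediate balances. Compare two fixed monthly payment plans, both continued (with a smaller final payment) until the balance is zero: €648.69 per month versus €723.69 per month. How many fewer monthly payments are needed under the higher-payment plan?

Monthly rate r = 12.4%/12 = 1.03333% = 0.0103333.
At €648.69/mo: n = ⌈−ln(1 − rB₀/P)/ln(1+r)⌉ = 32 payments (last €211.74); total interest = total paid − €17,284.00 = €3,037.13.
At €723.69/mo: 28 payments (last €412.47); total interest €2,668.10.
Payments saved = 32 − 28 = 4.

4 fewer payments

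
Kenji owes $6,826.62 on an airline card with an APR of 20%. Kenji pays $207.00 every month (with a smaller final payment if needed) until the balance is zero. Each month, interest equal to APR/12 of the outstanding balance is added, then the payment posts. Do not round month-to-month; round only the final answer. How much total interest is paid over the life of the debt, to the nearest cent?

Monthly rate r = 20%/12 = 1.66667% = 0.0166667.
Payoff takes n = ⌈−ln(1 − rB₀/P)/ln(1+r)⌉ = ⌈48.261⌉ = 49 payments; the last is $54.40.
Total paid = 48·$207.00 + $54.40 = $9,990.40.
Total interest = total paid − principal = $9,990.40 − $6,826.62 = $3,163.78.

$3,163.78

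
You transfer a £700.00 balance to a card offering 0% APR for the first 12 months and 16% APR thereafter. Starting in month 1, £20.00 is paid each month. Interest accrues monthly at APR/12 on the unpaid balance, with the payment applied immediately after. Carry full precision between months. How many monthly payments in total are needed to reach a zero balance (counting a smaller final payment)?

40 payments

Promo months 1–12 at r₀ = 0%/12 = 0; months 13+ at r₁ = 16%/12 = 0.0133333.
After month 12 (no interest yet): B = £700.00 − 12·£20.00 = £460.00.
Then at r₁ with £20.00/mo: n₂ = −ln(1 − r₁·B/P)/ln(1+r₁) ≈ 27.65 → 28 more payments.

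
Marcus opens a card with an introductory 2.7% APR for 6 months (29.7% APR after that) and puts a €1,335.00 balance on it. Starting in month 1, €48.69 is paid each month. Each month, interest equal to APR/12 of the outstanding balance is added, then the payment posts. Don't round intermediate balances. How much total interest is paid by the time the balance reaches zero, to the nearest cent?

Promo months 1–6 at r₀ = 2.7%/12 = 0.00225; months 7+ at r₁ = 29.7%/12 = 0.02475.
After month 6: iterate B ← B·(1+r₀) − €48.69 for 6 months → €1,059.34.
Then at r₁ with €48.69/mo: n₂ = −ln(1 − r₁·B/P)/ln(1+r₁) ≈ 31.63 → 32 more payments.
Total paid = 37·€48.69 + €30.65 = €1,832.18; interest = €1,832.18 − €1,335.00 = €497.18.

€497.18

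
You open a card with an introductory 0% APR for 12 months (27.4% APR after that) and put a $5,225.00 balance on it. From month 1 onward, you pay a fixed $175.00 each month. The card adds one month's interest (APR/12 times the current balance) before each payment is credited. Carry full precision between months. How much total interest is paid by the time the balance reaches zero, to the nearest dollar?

Promo months 1–12 at r₀ = 0%/12 = 0; months 13+ at r₁ = 27.4%/12 = 0.0228333.
After month 12 (no interest yet): B = $5,225.00 − 12·$175.00 = $3,125.00.
Then at r₁ with $175.00/mo: n₂ = −ln(1 − r₁·B/P)/ln(1+r₁) ≈ 23.20 → 24 more payments.
Total paid = 35·$175.00 + $35.55 = $6,160.55; interest = $6,160.55 − $5,225.00 = $935.55.

$936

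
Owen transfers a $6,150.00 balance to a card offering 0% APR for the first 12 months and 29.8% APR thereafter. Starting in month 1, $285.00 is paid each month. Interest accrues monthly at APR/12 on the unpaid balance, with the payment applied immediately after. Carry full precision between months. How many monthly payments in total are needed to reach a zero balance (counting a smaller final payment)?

24 payments

Promo months 1–12 at r₀ = 0%/12 = 0; months 13+ at r₁ = 29.8%/12 = 0.0248333.
After month 12 (no interest yet): B = $6,150.00 − 12·$285.00 = $2,730.00.
Then at r₁ with $285.00/mo: n₂ = −ln(1 − r₁·B/P)/ln(1+r₁) ≈ 11.07 → 12 more payments.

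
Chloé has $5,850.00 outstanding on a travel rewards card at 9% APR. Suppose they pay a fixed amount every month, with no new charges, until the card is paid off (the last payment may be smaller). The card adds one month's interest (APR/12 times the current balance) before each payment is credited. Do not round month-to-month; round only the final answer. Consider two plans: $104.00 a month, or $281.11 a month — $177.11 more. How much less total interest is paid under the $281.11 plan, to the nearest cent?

Monthly rate r = 9%/12 = 0.75% = 0.0075.
At $104.00/mo: n = ⌈−ln(1 − rB₀/P)/ln(1+r)⌉ = 74 payments (last $35.00); total interest = total paid − $5,850.00 = $1,777.00.
At $281.11/mo: 23 payments (last $200.01); total interest $534.43.
Interest saved = $1,777.00 − $534.43 = $1,242.57.

$1,242.57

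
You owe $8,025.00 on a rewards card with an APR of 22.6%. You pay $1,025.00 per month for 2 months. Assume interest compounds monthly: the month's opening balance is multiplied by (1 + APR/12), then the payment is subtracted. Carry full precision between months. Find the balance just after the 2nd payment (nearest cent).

Monthly rate r = 22.6%/12 = 1.88333% = 0.0188333.
Each month: B ← B·(1+r) − $1,025.00.
Month 1: interest $151.14; balance after payment $7,151.14.
Month 2: interest $134.68; balance after payment $6,260.82.

$6,260.82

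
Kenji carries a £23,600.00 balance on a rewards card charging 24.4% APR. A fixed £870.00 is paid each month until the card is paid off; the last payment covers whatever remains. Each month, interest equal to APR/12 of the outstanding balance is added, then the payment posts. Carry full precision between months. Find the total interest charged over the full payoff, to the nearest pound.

£11,064

Monthly rate r = 24.4%/12 = 2.03333% = 0.0203333.
Payoff takes n = ⌈−ln(1 − rB₀/P)/ln(1+r)⌉ = ⌈39.843⌉ = 40 payments; the last is £734.14.
Total paid = 39·£870.00 + £734.14 = £34,664.14.
Total interest = total paid − principal = £34,664.14 − £23,600.00 = £11,064.14.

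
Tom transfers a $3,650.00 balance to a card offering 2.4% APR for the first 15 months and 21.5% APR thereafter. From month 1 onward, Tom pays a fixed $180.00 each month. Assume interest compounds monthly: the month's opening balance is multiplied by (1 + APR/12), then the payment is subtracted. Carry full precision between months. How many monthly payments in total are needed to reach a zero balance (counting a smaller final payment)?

22 payments

Promo months 1–15 at r₀ = 2.4%/12 = 0.002; months 16+ at r₁ = 21.5%/12 = 0.0179167.
After month 15: iterate B ← B·(1+r₀) − $180.00 for 15 months → $1,022.92.
Then at r₁ with $180.00/mo: n₂ = −ln(1 − r₁·B/P)/ln(1+r₁) ≈ 6.05 → 7 more payments.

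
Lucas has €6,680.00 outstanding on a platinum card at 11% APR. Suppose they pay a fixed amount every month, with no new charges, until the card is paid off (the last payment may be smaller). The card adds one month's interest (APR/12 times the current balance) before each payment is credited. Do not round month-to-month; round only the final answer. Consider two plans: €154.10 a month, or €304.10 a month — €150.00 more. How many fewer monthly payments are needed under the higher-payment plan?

31 fewer payments

Monthly rate r = 11%/12 = 0.916667% = 0.00916667.
At €154.10/mo: n = ⌈−ln(1 − rB₀/P)/ln(1+r)⌉ = 56 payments (last €77.30); total interest = total paid − €6,680.00 = €1,872.80.
At €304.10/mo: 25 payments (last €195.15); total interest €813.55.
Payments saved = 56 − 25 = 31.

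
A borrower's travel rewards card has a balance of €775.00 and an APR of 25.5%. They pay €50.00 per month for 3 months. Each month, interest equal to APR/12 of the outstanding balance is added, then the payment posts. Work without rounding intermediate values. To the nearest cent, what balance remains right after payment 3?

Monthly rate r = 25.5%/12 = 2.125% = 0.02125.
Each month: B ← B·(1+r) − €50.00.
Month 1: interest €16.47; balance after payment €741.47.
Month 2: interest €15.76; balance after payment €707.22.
Month 3: interest €15.03; balance after payment €672.25.

€672.25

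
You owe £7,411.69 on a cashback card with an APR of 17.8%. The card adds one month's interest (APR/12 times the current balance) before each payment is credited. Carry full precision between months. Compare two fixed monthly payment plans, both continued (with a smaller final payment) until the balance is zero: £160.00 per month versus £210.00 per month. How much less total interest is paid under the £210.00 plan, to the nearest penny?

£2,052.90

Monthly rate r = 17.8%/12 = 1.48333% = 0.0148333.
At £160.00/mo: n = ⌈−ln(1 − rB₀/P)/ln(1+r)⌉ = 79 payments (last £146.25); total interest = total paid − £7,411.69 = £5,214.56.
At £210.00/mo: 51 payments (last £73.35); total interest £3,161.66.
Interest saved = £5,214.56 − £3,161.66 = £2,052.90.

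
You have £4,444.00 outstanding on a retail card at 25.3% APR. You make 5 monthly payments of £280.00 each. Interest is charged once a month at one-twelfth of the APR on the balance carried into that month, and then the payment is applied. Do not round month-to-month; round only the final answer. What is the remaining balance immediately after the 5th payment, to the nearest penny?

£3,472.36

Monthly rate r = 25.3%/12 = 2.10833% = 0.0210833.
Each month: B ← B·(1+r) − £280.00.
Month 1: interest £93.69; balance after payment £4,257.69.
Month 2: interest £89.77; balance after payment £4,067.46.
Month 3: interest £85.76; balance after payment £3,873.22.
Month 4: interest £81.66; balance after payment £3,674.88.
Month 5: interest £77.48; balance after payment £3,472.36.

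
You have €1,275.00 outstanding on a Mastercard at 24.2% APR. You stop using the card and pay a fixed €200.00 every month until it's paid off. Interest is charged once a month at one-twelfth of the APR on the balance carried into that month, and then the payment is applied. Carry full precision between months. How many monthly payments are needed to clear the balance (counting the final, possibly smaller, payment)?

7 payments

Monthly rate r = 24.2%/12 = 2.01667% = 0.0201667.
Recurrence: B ← B·(1+r) − €200.00.
Month 1: interest €25.71; balance after payment €1,100.71.
Month 2: interest €22.20; balance after payment €922.91.
Closed form: n = −ln(1 − rB₀/P)/ln(1+r) = −ln(0.87144)/ln(1.02017) ≈ 6.892, so the balance reaches zero during payment 7.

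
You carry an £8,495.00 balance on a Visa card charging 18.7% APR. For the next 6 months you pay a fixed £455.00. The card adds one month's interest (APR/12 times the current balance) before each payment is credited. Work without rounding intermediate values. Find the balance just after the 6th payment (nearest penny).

£6,482.28

Monthly rate r = 18.7%/12 = 1.55833% = 0.0155833.
Each month: B ← B·(1+r) − £455.00.
Month 1: interest £132.38; balance after payment £8,172.38.
Month 2: interest £127.35; balance after payment £7,844.73.
Month 3: interest £122.25; balance after payment £7,511.98.
Month 4: interest £117.06; balance after payment £7,174.04.
Month 5: interest £111.80; balance after payment £6,830.84.
Month 6: interest £106.45; balance after payment £6,482.28.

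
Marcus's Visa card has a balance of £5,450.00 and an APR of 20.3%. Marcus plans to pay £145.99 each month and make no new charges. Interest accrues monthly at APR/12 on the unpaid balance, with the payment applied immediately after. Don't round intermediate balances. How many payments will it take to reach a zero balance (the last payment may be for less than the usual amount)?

Monthly rate r = 20.3%/12 = 1.69167% = 0.0169167.
Recurrence: B ← B·(1+r) − £145.99.
Month 1: interest £92.20; balance after payment £5,396.21.
Month 2: interest £91.29; balance after payment £5,341.50.
Closed form: n = −ln(1 − rB₀/P)/ln(1+r) = −ln(0.36848)/ln(1.01692) ≈ 59.515, so the balance reaches zero during payment 60.

60 months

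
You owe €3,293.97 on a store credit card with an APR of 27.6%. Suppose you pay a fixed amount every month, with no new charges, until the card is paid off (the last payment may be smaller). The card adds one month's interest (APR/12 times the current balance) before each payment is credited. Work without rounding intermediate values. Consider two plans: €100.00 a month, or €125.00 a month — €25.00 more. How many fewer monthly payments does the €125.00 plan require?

Monthly rate r = 27.6%/12 = 2.3% = 0.023.
At €100.00/mo: n = ⌈−ln(1 − rB₀/P)/ln(1+r)⌉ = 63 payments (last €32.67); total interest = total paid − €3,293.97 = €2,938.70.
At €125.00/mo: 41 payments (last €121.28); total interest €1,827.31.
Payments saved = 63 − 41 = 22.

22 fewer payments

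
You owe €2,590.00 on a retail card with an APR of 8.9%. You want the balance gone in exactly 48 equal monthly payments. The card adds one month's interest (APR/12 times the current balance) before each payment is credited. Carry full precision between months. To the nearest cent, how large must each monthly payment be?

€64.33

Monthly rate r = 8.9%/12 = 0.741667% = 0.00741667.
Level-payment amortization: P = B₀·r / (1 − (1+r)^(−n)) = 2590.00·0.00741667 / (1 − 1.00742^(−48)).
Denominator 1 − (1+r)^(−48) = 0.298606582.
P = 19.2092 / 0.298606582 ≈ 64.33.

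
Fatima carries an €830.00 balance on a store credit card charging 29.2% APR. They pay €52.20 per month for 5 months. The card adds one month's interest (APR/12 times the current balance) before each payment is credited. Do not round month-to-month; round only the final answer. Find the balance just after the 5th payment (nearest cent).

Monthly rate r = 29.2%/12 = 2.43333% = 0.0243333.
Each month: B ← B·(1+r) − €52.20.
Month 1: interest €20.20; balance after payment €798.00.
Month 2: interest €19.42; balance after payment €765.21.
Month 3: interest €18.62; balance after payment €731.63.
Month 4: interest €17.80; balance after payment €697.24.
Month 5: interest €16.97; balance after payment €662.00.

€662.00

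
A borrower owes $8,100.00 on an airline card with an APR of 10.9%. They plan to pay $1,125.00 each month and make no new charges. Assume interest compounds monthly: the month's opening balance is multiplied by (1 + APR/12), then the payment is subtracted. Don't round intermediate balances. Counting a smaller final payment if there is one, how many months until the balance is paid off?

8 months

Monthly rate r = 10.9%/12 = 0.908333% = 0.00908333.
Recurrence: B ← B·(1+r) − $1,125.00.
Month 1: interest $73.58; balance after payment $7,048.57.
Month 2: interest $64.02; balance after payment $5,987.60.
Closed form: n = −ln(1 − rB₀/P)/ln(1+r) = −ln(0.9346)/ln(1.00908) ≈ 7.480, so the balance reaches zero during payment 8.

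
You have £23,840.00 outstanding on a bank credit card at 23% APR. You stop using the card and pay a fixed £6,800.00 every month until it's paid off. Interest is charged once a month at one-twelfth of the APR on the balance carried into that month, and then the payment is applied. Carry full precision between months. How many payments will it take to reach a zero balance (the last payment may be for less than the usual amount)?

4 payments

Monthly rate r = 23%/12 = 1.91667% = 0.0191667.
Recurrence: B ← B·(1+r) − £6,800.00.
Month 1: interest £456.93; balance after payment £17,496.93.
Month 2: interest £335.36; balance after payment £11,032.29.
Month 3: interest £211.45; balance after payment £4,443.74.
Month 4: interest £85.17; balance after payment £0.00.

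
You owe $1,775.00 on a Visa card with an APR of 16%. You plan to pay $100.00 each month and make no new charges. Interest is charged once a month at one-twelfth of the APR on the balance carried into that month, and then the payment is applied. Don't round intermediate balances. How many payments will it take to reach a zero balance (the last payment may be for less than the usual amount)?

Monthly rate r = 16%/12 = 1.33333% = 0.0133333.
Recurrence: B ← B·(1+r) − $100.00.
Month 1: interest $23.67; balance after payment $1,698.67.
Month 2: interest $22.65; balance after payment $1,621.32.
Closed form: n = −ln(1 − rB₀/P)/ln(1+r) = −ln(0.76333)/ln(1.01333) ≈ 20.389, so the balance reaches zero during payment 21.

21 payments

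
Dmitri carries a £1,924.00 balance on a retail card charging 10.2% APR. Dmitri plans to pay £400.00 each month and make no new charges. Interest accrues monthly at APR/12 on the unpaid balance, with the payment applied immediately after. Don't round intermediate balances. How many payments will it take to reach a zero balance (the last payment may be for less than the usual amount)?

Monthly rate r = 10.2%/12 = 0.85% = 0.0085.
Recurrence: B ← B·(1+r) − £400.00.
Month 1: interest £16.35; balance after payment £1,540.35.
Month 2: interest £13.09; balance after payment £1,153.45.
Month 3: interest £9.80; balance after payment £763.25.
Month 4: interest £6.49; balance after payment £369.74.
Month 5: interest £3.14; balance after payment £0.00.

5 months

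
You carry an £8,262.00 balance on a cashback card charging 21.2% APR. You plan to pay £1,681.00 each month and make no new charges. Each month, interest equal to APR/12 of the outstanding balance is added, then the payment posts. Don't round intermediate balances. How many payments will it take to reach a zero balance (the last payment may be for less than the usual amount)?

Monthly rate r = 21.2%/12 = 1.76667% = 0.0176667.
Recurrence: B ← B·(1+r) − £1,681.00.
Month 1: interest £145.96; balance after payment £6,726.96.
Month 2: interest £118.84; balance after payment £5,164.80.
Month 3: interest £91.24; balance after payment £3,575.05.
Month 4: interest £63.16; balance after payment £1,957.21.
Month 5: interest £34.58; balance after payment £310.79.
Month 6: interest £5.49; balance after payment £0.00.

6 payments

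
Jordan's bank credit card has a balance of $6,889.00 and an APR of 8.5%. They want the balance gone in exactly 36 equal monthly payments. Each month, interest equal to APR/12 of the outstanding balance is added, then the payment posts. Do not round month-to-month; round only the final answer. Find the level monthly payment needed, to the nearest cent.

$217.47

Monthly rate r = 8.5%/12 = 0.708333% = 0.00708333.
Level-payment amortization: P = B₀·r / (1 − (1+r)^(−n)) = 6889.00·0.00708333 / (1 − 1.00708^(−36)).
Denominator 1 − (1+r)^(−36) = 0.22438663.
P = 48.7971 / 0.22438663 ≈ 217.47.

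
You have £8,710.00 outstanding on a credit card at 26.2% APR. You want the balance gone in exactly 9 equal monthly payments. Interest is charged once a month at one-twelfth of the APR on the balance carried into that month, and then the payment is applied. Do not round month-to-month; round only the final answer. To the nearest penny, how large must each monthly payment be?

£1,076.47

Monthly rate r = 26.2%/12 = 2.18333% = 0.0218333.
Level-payment amortization: P = B₀·r / (1 − (1+r)^(−n)) = 8710.00·0.0218333 / (1 − 1.02183^(−9)).
Denominator 1 − (1+r)^(−9) = 0.176659634.
P = 190.168 / 0.176659634 ≈ 1076.47.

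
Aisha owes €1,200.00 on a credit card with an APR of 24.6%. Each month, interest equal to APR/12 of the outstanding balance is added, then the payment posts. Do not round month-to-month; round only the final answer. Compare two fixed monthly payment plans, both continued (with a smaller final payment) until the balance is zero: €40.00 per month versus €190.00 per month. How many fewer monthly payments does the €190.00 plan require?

Monthly rate r = 24.6%/12 = 2.05% = 0.0205.
At €40.00/mo: n = ⌈−ln(1 − rB₀/P)/ln(1+r)⌉ = 48 payments (last €1.50); total interest = total paid − €1,200.00 = €681.50.
At €190.00/mo: 7 payments (last €158.51); total interest €98.51.
Payments saved = 48 − 7 = 41.

41 fewer payments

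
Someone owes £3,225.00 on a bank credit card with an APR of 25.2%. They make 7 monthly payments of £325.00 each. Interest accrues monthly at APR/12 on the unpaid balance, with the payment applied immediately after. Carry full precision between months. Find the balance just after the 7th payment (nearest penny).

£1,306.56

Monthly rate r = 25.2%/12 = 2.1% = 0.021.
Each month: B ← B·(1+r) − £325.00.
Month 1: interest £67.72; balance after payment £2,967.72.
Month 2: interest £62.32; balance after payment £2,705.05.
Month 3: interest £56.81; balance after payment £2,436.85.
Month 4: interest £51.17; balance after payment £2,163.03.
Month 5: interest £45.42; balance after payment £1,883.45.
Month 6: interest £39.55; balance after payment £1,598.00.
Month 7: interest £33.56; balance after payment £1,306.56.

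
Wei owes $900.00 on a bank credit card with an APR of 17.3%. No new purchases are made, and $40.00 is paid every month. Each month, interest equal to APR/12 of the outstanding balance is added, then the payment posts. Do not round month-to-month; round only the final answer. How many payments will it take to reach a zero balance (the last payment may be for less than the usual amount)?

Monthly rate r = 17.3%/12 = 1.44167% = 0.0144167.
Recurrence: B ← B·(1+r) − $40.00.
Month 1: interest $12.98; balance after payment $872.98.
Month 2: interest $12.59; balance after payment $845.56.
Closed form: n = −ln(1 − rB₀/P)/ln(1+r) = −ln(0.67562)/ln(1.01442) ≈ 27.394, so the balance reaches zero during payment 28.

28 payments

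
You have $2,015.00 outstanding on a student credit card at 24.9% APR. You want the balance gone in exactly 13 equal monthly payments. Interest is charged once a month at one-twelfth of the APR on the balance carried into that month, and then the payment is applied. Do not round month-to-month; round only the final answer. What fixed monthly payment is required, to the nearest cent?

$178.44

Monthly rate r = 24.9%/12 = 2.075% = 0.02075.
Level-payment amortization: P = B₀·r / (1 − (1+r)^(−n)) = 2015.00·0.02075 / (1 − 1.02075^(−13)).
Denominator 1 − (1+r)^(−13) = 0.234318863.
P = 41.8112 / 0.234318863 ≈ 178.44.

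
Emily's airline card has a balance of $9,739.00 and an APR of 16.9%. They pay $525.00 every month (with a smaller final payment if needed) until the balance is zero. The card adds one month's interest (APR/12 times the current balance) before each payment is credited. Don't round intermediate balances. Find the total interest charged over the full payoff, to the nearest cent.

Monthly rate r = 16.9%/12 = 1.40833% = 0.0140833.
Payoff takes n = ⌈−ln(1 − rB₀/P)/ln(1+r)⌉ = ⌈21.652⌉ = 22 payments; the last is $342.91.
Total paid = 21·$525.00 + $342.91 = $11,367.91.
Total interest = total paid − principal = $11,367.91 − $9,739.00 = $1,628.91.

$1,628.91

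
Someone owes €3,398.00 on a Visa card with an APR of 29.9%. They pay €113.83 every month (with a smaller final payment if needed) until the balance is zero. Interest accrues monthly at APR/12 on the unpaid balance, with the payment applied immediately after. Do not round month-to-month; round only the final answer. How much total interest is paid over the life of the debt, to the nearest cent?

€2,900.78

Monthly rate r = 29.9%/12 = 2.49167% = 0.0249167.
Payoff takes n = ⌈−ln(1 − rB₀/P)/ln(1+r)⌉ = ⌈55.332⌉ = 56 payments; the last is €38.13.
Total paid = 55·€113.83 + €38.13 = €6,298.78.
Total interest = total paid − principal = €6,298.78 − €3,398.00 = €2,900.78.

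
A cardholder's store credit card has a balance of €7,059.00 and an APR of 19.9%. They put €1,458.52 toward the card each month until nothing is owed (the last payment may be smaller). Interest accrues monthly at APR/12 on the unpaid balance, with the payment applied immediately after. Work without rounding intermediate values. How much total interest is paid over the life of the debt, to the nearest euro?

€361

Monthly rate r = 19.9%/12 = 1.65833% = 0.0165833.
Payoff takes n = ⌈−ln(1 − rB₀/P)/ln(1+r)⌉ = ⌈5.087⌉ = 6 payments; the last is €127.61.
Total paid = 5·€1,458.52 + €127.61 = €7,420.21.
Total interest = total paid − principal = €7,420.21 − €7,059.00 = €361.21.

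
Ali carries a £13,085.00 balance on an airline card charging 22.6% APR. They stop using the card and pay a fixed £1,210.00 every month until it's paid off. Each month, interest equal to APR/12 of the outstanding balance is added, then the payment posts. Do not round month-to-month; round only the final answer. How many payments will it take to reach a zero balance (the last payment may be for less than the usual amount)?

13 payments

Monthly rate r = 22.6%/12 = 1.88333% = 0.0188333.
Recurrence: B ← B·(1+r) − £1,210.00.
Month 1: interest £246.43; balance after payment £12,121.43.
Month 2: interest £228.29; balance after payment £11,139.72.
Closed form: n = −ln(1 − rB₀/P)/ln(1+r) = −ln(0.79634)/ln(1.01883) ≈ 12.206, so the balance reaches zero during payment 13.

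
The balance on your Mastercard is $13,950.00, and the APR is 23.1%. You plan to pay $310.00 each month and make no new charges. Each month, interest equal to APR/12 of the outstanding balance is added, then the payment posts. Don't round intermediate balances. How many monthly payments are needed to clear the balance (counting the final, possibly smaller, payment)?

106 payments

Monthly rate r = 23.1%/12 = 1.925% = 0.01925.
Recurrence: B ← B·(1+r) − $310.00.
Month 1: interest $268.54; balance after payment $13,908.54.
Month 2: interest $267.74; balance after payment $13,866.28.
Closed form: n = −ln(1 − rB₀/P)/ln(1+r) = −ln(0.13375)/ln(1.01925) ≈ 105.511, so the balance reaches zero during payment 106.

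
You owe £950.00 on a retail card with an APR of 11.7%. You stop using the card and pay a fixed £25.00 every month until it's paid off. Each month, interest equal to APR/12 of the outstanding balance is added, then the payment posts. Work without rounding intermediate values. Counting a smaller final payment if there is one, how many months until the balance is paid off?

Monthly rate r = 11.7%/12 = 0.975% = 0.00975.
Recurrence: B ← B·(1+r) − £25.00.
Month 1: interest £9.26; balance after payment £934.26.
Month 2: interest £9.11; balance after payment £918.37.
Closed form: n = −ln(1 − rB₀/P)/ln(1+r) = −ln(0.6295)/ln(1.00975) ≈ 47.701, so the balance reaches zero during payment 48.

48 months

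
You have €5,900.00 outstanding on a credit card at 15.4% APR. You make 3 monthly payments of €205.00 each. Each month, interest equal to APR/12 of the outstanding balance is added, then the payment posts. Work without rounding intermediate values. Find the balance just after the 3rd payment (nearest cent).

Monthly rate r = 15.4%/12 = 1.28333% = 0.0128333.
Each month: B ← B·(1+r) − €205.00.
Month 1: interest €75.72; balance after payment €5,770.72.
Month 2: interest €74.06; balance after payment €5,639.77.
Month 3: interest €72.38; balance after payment €5,507.15.

€5,507.15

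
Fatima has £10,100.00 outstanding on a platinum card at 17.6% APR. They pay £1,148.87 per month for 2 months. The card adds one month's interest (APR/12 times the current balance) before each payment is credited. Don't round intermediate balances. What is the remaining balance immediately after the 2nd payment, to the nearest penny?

Monthly rate r = 17.6%/12 = 1.46667% = 0.0146667.
Each month: B ← B·(1+r) − £1,148.87.
Month 1: interest £148.13; balance after payment £9,099.26.
Month 2: interest £133.46; balance after payment £8,083.85.

£8,083.85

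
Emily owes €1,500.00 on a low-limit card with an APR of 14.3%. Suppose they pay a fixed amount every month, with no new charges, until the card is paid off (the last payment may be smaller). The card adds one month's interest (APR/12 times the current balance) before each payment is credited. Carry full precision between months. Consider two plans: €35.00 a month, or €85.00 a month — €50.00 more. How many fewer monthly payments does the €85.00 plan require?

Monthly rate r = 14.3%/12 = 1.19167% = 0.0119167.
At €35.00/mo: n = ⌈−ln(1 − rB₀/P)/ln(1+r)⌉ = 61 payments (last €11.97); total interest = total paid − €1,500.00 = €611.97.
At €85.00/mo: 20 payments (last €79.08); total interest €194.08.
Payments saved = 61 − 20 = 41.

41 fewer payments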